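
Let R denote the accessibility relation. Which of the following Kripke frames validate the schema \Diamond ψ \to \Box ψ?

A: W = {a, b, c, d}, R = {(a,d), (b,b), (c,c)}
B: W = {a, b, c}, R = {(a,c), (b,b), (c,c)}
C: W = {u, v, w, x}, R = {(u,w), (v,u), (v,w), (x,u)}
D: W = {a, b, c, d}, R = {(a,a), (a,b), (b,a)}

A, B

The schema corresponds to partial functionality: \forall x \forall y \forall z (Rxy \wedge Rxz \to y = z).
A: condition met.
B: condition met.
C: fails — v sees both u and w.
D: fails — a sees both a and b.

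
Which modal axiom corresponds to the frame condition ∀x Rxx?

This is reflexivity; the standard corresponding axiom is T: □s → s.
Suppose □s→s is valid. At any x set V(s)={w : Rxw}. Then □s holds at x, so s holds at x, i.e. Rxx.

□s → s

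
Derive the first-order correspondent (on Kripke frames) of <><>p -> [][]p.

forall x forall y forall z ((x R^2 y & x R^2 z) -> exists w (y = w & z = w))

This is a Sahlqvist (Geach-type) schema ◇^2□^0p → □^2◇^0p.
Minimal-valuation argument: fix x; take any y with xR^2y and any z with xR^2z. Set V(p) to the set of worlds R-reachable from y in exactly 0 steps. Then □^0p holds at y, so the antecedent holds at x; validity forces ◇^0p at z, giving a w with zR^0w and yR^0w.
First-order correspondent: forall x forall y forall z ((x R^2 y & x R^2 z) -> exists w (y = w & z = w)).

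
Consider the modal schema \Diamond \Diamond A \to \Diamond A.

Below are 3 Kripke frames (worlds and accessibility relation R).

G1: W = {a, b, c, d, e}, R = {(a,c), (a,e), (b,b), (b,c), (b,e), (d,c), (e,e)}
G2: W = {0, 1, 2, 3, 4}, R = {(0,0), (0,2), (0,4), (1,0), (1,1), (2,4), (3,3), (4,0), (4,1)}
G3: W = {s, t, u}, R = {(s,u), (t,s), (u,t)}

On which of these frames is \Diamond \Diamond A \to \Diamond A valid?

G1

This is the axiom for transitivity; its first-order frame correspondent is \forall x \forall y \forall z (Rxy \wedge Ryz \to Rxz).
G1: holds.
G2: fails — R10 and R02 but not R12.
G3: fails — Rsu and Rut but not Rst.
Valid on: G1.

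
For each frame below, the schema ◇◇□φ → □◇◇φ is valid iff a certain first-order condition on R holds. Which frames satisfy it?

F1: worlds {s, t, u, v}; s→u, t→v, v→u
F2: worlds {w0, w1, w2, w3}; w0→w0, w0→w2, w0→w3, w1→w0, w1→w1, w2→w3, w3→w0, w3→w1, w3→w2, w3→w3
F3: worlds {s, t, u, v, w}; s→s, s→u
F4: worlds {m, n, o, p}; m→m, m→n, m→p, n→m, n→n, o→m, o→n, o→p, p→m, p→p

This is the axiom for a generalized confluence (Geach) condition; its first-order frame correspondent is ∀x ∀y ∀z ((xR²y ∧ xRz) → ∃w (yRw ∧ zR²w)).
F1: fails — tR²u, tRv but no w with uRw and vR²w.
F2: ✓.
F3: fails — sR²s, sRu but no w* with sRw* and uR²w*.
F4: ✓.
Valid on: F2, F4.

F2, F4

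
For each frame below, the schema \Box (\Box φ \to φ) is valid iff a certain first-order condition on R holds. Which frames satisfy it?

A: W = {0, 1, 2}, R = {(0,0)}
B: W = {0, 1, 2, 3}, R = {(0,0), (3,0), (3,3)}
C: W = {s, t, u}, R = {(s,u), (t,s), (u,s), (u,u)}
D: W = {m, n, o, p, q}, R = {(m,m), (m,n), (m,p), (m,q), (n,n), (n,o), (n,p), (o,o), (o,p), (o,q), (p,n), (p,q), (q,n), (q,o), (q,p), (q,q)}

A, B

Frame correspondent (Sahlqvist): \forall x \forall y (Rxy \to Ryy) — i.e. shift-reflexivity.
A: holds.
B: holds.
C: fails — Rts but not Rss.
D: fails — Rop but not Rpp.
Valid on: A, B.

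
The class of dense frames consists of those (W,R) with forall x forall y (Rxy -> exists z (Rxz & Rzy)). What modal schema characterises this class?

A defining formula is □□r → □r (the C4 axiom).
Suppose □□r→□r is valid. Take Rxy and set V(r)={w : xR²w}. Then □□r at x, so □r at x, so r at y, i.e. ∃z(Rxz∧Rzy).

□□r → □r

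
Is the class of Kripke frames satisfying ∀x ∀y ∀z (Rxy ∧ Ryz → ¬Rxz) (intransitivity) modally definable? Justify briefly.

No

Any modally definable frame class is closed under surjective bounded morphisms.
The 5-cycle (worlds s,t,u,v,w with s→t→u→v→w→s) is intransitive. Mapping every world to a single reflexive point • is a surjective bounded morphism; the reflexive point is not intransitive (R••∧R•• but R••).
Hence intransitivity is not modally definable.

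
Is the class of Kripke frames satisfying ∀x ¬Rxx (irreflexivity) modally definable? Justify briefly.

Not definable by any modal formula

Any modally definable frame class is closed under surjective bounded morphisms.
The 4-cycle (worlds a,b,c,d with a→b→c→d→a) is irreflexive, and the map sending every world to a single reflexive point • is a surjective bounded morphism (forth: every edge maps to (•,•); back: every world has a successor). So any modal formula valid on the 4-cycle is also valid on the reflexive point, which is not irreflexive.
So no modal formula (or set of formulas) defines exactly the irreflexive frames.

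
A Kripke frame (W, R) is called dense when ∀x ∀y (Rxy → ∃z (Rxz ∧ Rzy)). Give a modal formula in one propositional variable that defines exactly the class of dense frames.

The condition is density. The C4 schema □□p → □p defines it.
Suppose □□p→□p is valid. Take Rxy and set V(p)={w : xR²w}. Then □□p at x, so □p at x, so p at y, i.e. ∃z(Rxz∧Rzy).

□□p → □p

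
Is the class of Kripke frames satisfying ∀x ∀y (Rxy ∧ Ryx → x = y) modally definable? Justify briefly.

Modal frame validity is preserved under surjective bounded morphisms.
The 8-cycle (worlds 0,1,2,3,4,5,6,7 with 0→1→2→3→4→5→6→7→0) is antisymmetric. Sending even-indexed worlds to s and odd-indexed worlds to t is a surjective bounded morphism onto the two-world frame with s↔t, which is not antisymmetric.
So the class is not modally definable.

No — not modally definable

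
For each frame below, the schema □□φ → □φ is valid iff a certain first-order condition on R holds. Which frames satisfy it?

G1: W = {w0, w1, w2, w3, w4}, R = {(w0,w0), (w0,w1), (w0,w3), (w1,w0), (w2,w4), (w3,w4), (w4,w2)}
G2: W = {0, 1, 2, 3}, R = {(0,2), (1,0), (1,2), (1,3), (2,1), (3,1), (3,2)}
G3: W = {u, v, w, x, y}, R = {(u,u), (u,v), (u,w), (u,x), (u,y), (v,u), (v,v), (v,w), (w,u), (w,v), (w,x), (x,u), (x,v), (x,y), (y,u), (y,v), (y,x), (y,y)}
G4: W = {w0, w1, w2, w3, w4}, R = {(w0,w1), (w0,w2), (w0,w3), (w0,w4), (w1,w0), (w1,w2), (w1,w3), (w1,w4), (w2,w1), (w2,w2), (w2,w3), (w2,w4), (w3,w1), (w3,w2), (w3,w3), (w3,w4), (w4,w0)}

Frame correspondent (Sahlqvist): ∀x ∀y (Rxy → ∃z (Rxz ∧ Rzy)) — i.e. density.
G1: fails — Rw2w4 but no z with Rw2z and Rzw4.
G2: fails — R10 but no z with R1z and Rz0.
G3: ✓.
G4: fails — Rw4w0 but no z with Rw4z and Rzw0.

G3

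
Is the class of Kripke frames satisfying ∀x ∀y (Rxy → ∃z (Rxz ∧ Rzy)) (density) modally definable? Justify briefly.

Yes: it is density, defined by the C4 schema □□r → □r.
Suppose □□r→□r is valid. Take Rxy and set V(r)={w : xR²w}. Then □□r at x, so □r at x, so r at y, i.e. ∃z(Rxz∧Rzy).

Yes, by □□r → □r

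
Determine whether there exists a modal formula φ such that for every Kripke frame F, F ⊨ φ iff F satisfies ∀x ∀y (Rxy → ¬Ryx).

If a class were modally definable it would be closed under surjective bounded morphisms (Goldblatt–Thomason).
The 5-cycle (worlds a,b,c,d,e with a→b→c→d→e→a) is asymmetric. Mapping every world to a single reflexive point • is a surjective bounded morphism, and the reflexive point is not asymmetric (R•• but asymmetry requires ¬R••).
So no modal formula (or set of formulas) defines exactly the asymmetric frames.

Not modally definable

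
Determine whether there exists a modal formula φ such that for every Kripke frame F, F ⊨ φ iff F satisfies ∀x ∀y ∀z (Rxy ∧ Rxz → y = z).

Yes — defined by ◇r → □r

This is a Sahlqvist condition; the CD axiom ◇r → □r defines it.
Suppose ◇r→□r is valid. Take Rxy, Rxz and set V(r)={y}. Then ◇r at x, so □r at x, so r at z, i.e. z=y.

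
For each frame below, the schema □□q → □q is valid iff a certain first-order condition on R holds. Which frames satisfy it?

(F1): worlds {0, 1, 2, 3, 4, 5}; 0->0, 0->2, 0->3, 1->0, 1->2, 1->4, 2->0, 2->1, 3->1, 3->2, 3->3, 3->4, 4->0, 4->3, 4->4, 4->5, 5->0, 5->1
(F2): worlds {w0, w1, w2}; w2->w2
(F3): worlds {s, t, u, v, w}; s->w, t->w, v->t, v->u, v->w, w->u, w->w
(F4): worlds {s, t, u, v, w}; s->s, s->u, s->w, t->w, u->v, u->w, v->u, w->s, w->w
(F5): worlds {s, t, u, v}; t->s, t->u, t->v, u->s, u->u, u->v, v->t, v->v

(F2), (F5)

The schema corresponds to density: ∀x ∀y (Rxy → ∃z (Rxz ∧ Rzy)).
(F1): fails — R21 but no z with R2z and Rz1.
(F2): holds.
(F3): fails — Rvt but no z with Rvz and Rzt.
(F4): fails — Ruv but no z with Ruz and Rzv.
(F5): holds.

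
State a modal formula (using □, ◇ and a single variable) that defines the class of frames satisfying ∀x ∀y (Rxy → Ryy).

□(□p → p)

This is shift-reflexivity; the standard corresponding axiom is T□: □(□p → p).
Suppose □(□p→p) is valid. Take Rxy and set V(p)={w : Ryw}. Then at y, □p holds; since □(□p→p) at x, □p→p at y, so p at y, i.e. Ryy.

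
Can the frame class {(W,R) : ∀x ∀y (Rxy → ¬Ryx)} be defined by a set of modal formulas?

Any modally definable frame class is closed under surjective bounded morphisms.
The 5-cycle (worlds a,b,c,d,e with a→b→c→d→e→a) is asymmetric. Mapping every world to a single reflexive point • is a surjective bounded morphism, and the reflexive point is not asymmetric (R•• but asymmetry requires ¬R••).
So no modal formula (or set of formulas) defines exactly the asymmetric frames.

No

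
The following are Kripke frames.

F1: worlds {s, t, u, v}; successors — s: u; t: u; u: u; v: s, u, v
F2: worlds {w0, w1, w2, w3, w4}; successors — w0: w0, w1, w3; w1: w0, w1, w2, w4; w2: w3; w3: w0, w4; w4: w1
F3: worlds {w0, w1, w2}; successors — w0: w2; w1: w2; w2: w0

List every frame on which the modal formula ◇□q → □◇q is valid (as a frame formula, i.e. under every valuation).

F1, F3

The schema corresponds to convergence: ∀x ∀y ∀z (Rxy ∧ Rxz → ∃w (Ryw ∧ Rzw)).
F1: holds.
F2: fails — Rw1w1 and Rw1w2 but w1 and w2 have no common successor.
F3: holds.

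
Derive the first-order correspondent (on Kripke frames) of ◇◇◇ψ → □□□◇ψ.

This is a Sahlqvist (Geach-type) schema ◇^3□^0ψ → □^3◇^1ψ.
First-order correspondent: ∀x ∀y ∀z ((xR³y ∧ xR³z) → ∃w (y = w ∧ zRw)).

∀x ∀y ∀z ((xR³y ∧ xR³z) → ∃w (y = w ∧ zRw))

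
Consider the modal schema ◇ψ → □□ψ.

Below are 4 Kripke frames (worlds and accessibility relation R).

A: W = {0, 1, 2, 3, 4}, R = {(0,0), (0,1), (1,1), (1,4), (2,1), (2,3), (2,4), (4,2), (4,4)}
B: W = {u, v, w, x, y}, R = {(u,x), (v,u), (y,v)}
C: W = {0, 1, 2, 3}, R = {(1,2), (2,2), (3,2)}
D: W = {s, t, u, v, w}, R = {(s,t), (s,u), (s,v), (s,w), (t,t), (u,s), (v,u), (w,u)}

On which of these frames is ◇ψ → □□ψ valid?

Frame correspondent (Sahlqvist): ∀x ∀y ∀z ((xRy ∧ xR²z) → ∃w (y = w ∧ z = w)) — i.e. a generalized confluence (Geach) condition.
A: fails — 0R0, 0R²1 but 0 ≠ 1.
B: fails — vRu, vR²x but u ≠ x.
C: condition met.
D: fails — sRt, sR²s but t ≠ s.
Valid on: C.

C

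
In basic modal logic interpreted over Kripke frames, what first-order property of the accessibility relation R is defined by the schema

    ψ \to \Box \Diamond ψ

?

symmetry: \forall x \forall y (Rxy \to Ryx)

Suppose ψ→□◇ψ is valid. Take Rxy and set V(ψ)={x}. Then ψ at x, so □◇ψ at x, so ◇ψ at y, so some z with Ryz has ψ; z=x, i.e. Ryx.
The converse is a direct semantic check.
Frame condition: \forall x \forall y (Rxy \to Ryx).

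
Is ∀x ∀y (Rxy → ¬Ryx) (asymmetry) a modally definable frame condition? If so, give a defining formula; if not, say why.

If a class were modally definable it would be closed under surjective bounded morphisms (Goldblatt–Thomason).
The 5-cycle (worlds s,t,u,v,w with s→t→u→v→w→s) is asymmetric. Mapping every world to a single reflexive point • is a surjective bounded morphism, and the reflexive point is not asymmetric (R•• but asymmetry requires ¬R••).
So no modal formula (or set of formulas) defines exactly the asymmetric frames.

No — not modally definable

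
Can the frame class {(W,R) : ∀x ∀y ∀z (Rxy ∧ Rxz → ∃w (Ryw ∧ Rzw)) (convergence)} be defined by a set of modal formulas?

Yes, by ◇□r → □◇r

Yes: it is convergence, defined by the .2 schema ◇□r → □◇r.
Suppose ◇□r→□◇r is valid. Take Rxy, Rxz and set V(r)={w : Ryw}. Then □r at y so ◇□r at x, so □◇r at x, so ◇r at z, giving w with Rzw and Ryw.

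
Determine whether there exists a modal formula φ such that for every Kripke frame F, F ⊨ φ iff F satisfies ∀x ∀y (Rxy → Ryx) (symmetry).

Yes — defined by p → □◇p

This is a Sahlqvist condition; the B axiom p → □◇p defines it.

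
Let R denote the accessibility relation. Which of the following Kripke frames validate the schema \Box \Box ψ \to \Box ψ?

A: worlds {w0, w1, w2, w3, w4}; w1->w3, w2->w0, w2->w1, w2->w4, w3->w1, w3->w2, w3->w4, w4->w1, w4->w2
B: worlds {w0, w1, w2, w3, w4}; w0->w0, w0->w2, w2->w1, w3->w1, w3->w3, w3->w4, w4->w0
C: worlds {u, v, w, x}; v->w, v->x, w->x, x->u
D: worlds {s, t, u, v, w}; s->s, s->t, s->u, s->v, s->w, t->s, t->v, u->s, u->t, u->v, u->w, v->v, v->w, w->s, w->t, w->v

The schema corresponds to density: \forall x \forall y (Rxy \to \exists z (Rxz \wedge Rzy)).
A: fails — Rw2w4 but no z with Rw2z and Rzw4.
B: fails — Rw2w1 but no z with Rw2z and Rzw1.
C: fails — Rxu but no z with Rxz and Rzu.
D: condition met.
Valid on: D.

D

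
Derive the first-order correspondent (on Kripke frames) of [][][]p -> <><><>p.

forall x exists w (x R^3 w & x R^3 w)

This is a Sahlqvist (Geach-type) schema ◇^0□^3p → □^0◇^3p.
Minimal-valuation argument: fix x; take any y with xR^0y and any z with xR^0z. Set V(p) to the set of worlds R-reachable from y in exactly 3 steps. Then □^3p holds at y, so the antecedent holds at x; validity forces ◇^3p at z, giving a w with zR^3w and yR^3w.
First-order correspondent: forall x exists w (x R^3 w & x R^3 w).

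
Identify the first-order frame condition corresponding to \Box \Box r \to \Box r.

Suppose □□r→□r is valid. Take Rxy and set V(r)={w : xR²w}. Then □□r at x, so □r at x, so r at y, i.e. ∃z(Rxz∧Rzy).

density: \forall x \forall y (Rxy \to \exists z (Rxz \wedge Rzy))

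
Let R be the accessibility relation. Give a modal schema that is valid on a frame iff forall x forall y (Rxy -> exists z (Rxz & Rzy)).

□□s → □s

A defining formula is □□s → □s (the C4 axiom).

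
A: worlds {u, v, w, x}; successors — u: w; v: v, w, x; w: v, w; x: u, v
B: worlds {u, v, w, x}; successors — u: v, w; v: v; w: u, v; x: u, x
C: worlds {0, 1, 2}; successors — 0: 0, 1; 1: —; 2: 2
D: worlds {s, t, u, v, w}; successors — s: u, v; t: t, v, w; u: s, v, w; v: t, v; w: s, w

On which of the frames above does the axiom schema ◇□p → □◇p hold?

A

This is the axiom for convergence; its first-order frame correspondent is ∀x ∀y ∀z (Rxy ∧ Rxz → ∃w (Ryw ∧ Rzw)).
A: holds.
B: fails — Rxu and Rxx but u and x have no common successor.
C: fails — R00 and R01 but 0 and 1 have no common successor.
D: fails — Rtv and Rtw but v and w have no common successor.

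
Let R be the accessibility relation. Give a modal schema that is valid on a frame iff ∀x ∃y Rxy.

□p → ◇p

A defining formula is □p → ◇p (the D axiom).
Suppose □p→◇p is valid. At any x set V(p)=W. Then □p at x, so ◇p at x, so x has a successor.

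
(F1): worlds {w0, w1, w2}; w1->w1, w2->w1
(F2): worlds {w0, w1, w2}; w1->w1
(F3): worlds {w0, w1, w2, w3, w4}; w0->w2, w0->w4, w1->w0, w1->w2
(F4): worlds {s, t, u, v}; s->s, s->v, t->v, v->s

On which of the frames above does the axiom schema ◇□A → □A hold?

The schema corresponds to the Euclidean property: ∀x ∀y ∀z (Rxy ∧ Rxz → Ryz).
(F1): holds.
(F2): holds.
(F3): fails — Rw0w2 and Rw0w2 but not Rw2w2.
(F4): fails — Rsv and Rsv but not Rvv.
Valid on: (F1), (F2).

(F1), (F2)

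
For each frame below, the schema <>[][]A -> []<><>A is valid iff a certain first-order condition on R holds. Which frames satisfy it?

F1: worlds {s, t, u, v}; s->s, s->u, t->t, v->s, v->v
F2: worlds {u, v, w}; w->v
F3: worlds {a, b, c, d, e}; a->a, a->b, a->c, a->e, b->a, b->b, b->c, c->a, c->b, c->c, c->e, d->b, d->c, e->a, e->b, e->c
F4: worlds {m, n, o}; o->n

Frame correspondent (Sahlqvist): forall x forall y forall z ((xRy & xRz) -> exists w (y R^2 w & z R^2 w)) — i.e. a generalized confluence (Geach) condition.
F1: fails — sRs, sRu but no w with sR²w and uR²w.
F2: fails — wRv, wRv but no t with vR²t and vR²t.
F3: condition met.
F4: fails — oRn, oRn but no w with nR²w and nR²w.
Valid on: F3.

F3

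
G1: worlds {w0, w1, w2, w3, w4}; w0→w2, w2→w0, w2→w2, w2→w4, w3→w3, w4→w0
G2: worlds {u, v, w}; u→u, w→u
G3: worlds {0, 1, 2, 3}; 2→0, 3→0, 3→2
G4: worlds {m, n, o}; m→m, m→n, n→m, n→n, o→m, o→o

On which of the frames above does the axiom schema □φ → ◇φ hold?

G4

Frame correspondent (Sahlqvist): ∀x ∃y Rxy — i.e. seriality.
G1: fails — world w1 has no successor.
G2: fails — world v has no successor.
G3: fails — world 0 has no successor.
G4: satisfies the condition.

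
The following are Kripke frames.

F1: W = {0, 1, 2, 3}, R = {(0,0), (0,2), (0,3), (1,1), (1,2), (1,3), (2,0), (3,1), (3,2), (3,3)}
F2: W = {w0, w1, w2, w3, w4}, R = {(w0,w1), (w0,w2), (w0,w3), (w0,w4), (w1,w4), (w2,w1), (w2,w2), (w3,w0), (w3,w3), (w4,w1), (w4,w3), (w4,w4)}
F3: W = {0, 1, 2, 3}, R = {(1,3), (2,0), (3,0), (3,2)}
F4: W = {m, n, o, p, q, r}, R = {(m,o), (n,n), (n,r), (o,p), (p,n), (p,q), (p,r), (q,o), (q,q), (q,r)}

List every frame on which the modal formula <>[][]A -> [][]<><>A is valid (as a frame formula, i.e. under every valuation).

Frame correspondent (Sahlqvist): forall x forall y forall z ((xRy & x R^2 z) -> exists w (y R^2 w & z R^2 w)) — i.e. a generalized confluence (Geach) condition.
F1: condition met.
F2: condition met.
F3: fails — 1R3, 1R²0 but no w with 3R²w and 0R²w.
F4: fails — nRn, nR²r but no w with nR²w and rR²w.

F1, F2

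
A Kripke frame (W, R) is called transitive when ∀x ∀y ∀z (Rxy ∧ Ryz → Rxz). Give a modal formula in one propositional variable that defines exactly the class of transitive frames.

A defining formula is □p → □□p (the 4 axiom).

□p → □□p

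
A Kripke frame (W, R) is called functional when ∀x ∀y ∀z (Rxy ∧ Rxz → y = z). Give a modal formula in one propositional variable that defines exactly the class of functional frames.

◇q → □q

A defining formula is ◇q → □q (the CD axiom).
Suppose ◇q→□q is valid. Take Rxy, Rxz and set V(q)={y}. Then ◇q at x, so □q at x, so q at z, i.e. z=y.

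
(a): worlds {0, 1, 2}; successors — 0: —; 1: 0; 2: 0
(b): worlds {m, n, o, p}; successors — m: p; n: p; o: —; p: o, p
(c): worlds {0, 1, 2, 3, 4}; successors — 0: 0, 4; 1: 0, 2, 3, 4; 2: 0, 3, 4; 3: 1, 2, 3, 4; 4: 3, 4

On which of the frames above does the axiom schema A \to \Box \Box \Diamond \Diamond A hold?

Frame correspondent (Sahlqvist): \forall x \forall z (x R^2 z \to \exists w (x = w \wedge z R^2 w)) — i.e. a generalized confluence (Geach) condition.
(a): holds.
(b): fails — mR²o but no w with m=w and oR²w.
(c): fails — 0R²4 but no w with 0=w and 4R²w.
Valid on: (a).

(a)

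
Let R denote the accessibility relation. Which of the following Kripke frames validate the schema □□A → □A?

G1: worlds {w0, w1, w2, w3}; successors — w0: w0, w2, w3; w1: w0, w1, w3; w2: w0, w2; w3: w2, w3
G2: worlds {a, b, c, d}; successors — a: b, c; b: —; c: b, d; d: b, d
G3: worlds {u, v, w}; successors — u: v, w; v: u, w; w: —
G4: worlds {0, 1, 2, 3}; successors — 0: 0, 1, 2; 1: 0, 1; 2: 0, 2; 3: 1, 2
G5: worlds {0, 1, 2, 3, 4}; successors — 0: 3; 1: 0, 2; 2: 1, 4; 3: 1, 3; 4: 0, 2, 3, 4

Frame correspondent (Sahlqvist): ∀x ∀y (Rxy → ∃z (Rxz ∧ Rzy)) — i.e. density.
G1: ✓.
G2: fails — Rac but no z with Raz and Rzc.
G3: fails — Ruv but no z with Ruz and Rzv.
G4: ✓.
G5: fails — R10 but no z with R1z and Rz0.

G1, G4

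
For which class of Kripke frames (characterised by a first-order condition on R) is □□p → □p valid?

This is the C4 axiom.
It corresponds to density: ∀x ∀y (Rxy → ∃z (Rxz ∧ Rzy)).

Density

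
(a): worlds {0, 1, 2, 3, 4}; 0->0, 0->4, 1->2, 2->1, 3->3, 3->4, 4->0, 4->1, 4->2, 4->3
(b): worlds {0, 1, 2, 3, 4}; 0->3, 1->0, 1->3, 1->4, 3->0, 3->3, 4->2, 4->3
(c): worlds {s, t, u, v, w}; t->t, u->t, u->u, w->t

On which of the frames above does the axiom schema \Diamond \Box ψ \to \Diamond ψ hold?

The schema corresponds to a generalized confluence (Geach) condition: \forall x \forall y (xRy \to \exists w (yRw \wedge xRw)).
(a): fails — 1R2 but no w with 2Rw and 1Rw.
(b): fails — 4R2 but no w with 2Rw and 4Rw.
(c): condition met.

(c)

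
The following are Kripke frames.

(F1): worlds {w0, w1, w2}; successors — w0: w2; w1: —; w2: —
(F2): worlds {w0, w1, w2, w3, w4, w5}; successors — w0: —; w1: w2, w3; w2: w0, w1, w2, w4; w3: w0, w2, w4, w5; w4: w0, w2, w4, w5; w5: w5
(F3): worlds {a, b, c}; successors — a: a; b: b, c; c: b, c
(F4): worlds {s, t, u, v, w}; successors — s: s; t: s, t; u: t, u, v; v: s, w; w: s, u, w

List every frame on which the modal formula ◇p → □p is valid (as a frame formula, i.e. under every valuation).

(F1)

The schema corresponds to partial functionality: ∀x ∀y ∀z (Rxy ∧ Rxz → y = z).
(F1): satisfies the condition.
(F2): fails — w1 sees both w2 and w3.
(F3): fails — b sees both b and c.
(F4): fails — t sees both s and t.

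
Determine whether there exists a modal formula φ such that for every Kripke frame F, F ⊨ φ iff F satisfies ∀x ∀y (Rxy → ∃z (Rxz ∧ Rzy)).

The condition is density. A defining modal formula is □□q → □q.
Suppose □□q→□q is valid. Take Rxy and set V(q)={w : xR²w}. Then □□q at x, so □q at x, so q at y, i.e. ∃z(Rxz∧Rzy).

Yes, by □□q → □q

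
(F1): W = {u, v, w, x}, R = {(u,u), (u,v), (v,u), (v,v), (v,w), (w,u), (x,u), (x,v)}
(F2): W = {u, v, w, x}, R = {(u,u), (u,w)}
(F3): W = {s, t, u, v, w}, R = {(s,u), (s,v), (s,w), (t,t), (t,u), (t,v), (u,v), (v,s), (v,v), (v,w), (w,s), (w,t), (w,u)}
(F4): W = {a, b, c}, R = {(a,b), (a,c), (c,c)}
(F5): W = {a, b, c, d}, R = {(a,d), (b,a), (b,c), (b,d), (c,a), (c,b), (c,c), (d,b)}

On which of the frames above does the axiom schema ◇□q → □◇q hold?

(F1)

The schema corresponds to convergence: ∀x ∀y ∀z (Rxy ∧ Rxz → ∃w (Ryw ∧ Rzw)).
(F1): ✓.
(F2): fails — Ruw and Ruw but w and w have no common successor.
(F3): fails — Rsw and Rsu but w and u have no common successor.
(F4): fails — Rac and Rab but c and b have no common successor.
(F5): fails — Rbc and Rba but c and a have no common successor.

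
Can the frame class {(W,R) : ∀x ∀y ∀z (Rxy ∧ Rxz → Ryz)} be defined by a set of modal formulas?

Definable; ◇p → □◇p defines it

The condition is the Euclidean property. A defining modal formula is ◇p → □◇p.
Suppose ◇p→□◇p is valid. Take Rxy, Rxz and set V(p)={y}. Then ◇p at x, so □◇p at x, so ◇p at z, so some w with Rzw has p; w=y, i.e. Rzy. By symmetry of the argument, Ryz.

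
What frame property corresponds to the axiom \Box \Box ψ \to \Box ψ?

Suppose □□ψ→□ψ is valid. Take Rxy and set V(ψ)={w : xR²w}. Then □□ψ at x, so □ψ at x, so ψ at y, i.e. ∃z(Rxz∧Rzy).
Conversely, on a frame with density the schema holds at every world under every valuation.
So the correspondent is density.

density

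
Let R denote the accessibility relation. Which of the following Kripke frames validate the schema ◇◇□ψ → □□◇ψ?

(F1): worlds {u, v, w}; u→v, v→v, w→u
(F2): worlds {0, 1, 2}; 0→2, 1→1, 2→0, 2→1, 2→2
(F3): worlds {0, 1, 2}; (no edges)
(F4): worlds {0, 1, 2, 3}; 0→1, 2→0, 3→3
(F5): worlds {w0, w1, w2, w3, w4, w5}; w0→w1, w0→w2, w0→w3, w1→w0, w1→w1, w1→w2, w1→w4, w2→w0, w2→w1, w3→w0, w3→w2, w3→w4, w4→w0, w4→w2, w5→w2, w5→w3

This is the axiom for a generalized confluence (Geach) condition; its first-order frame correspondent is ∀x ∀y ∀z ((xR²y ∧ xR²z) → ∃w (yRw ∧ zRw)).
(F1): ✓.
(F2): fails — 0R²0, 0R²1 but no w with 0Rw and 1Rw.
(F3): ✓.
(F4): fails — 2R²1, 2R²1 but no w with 1Rw and 1Rw.
(F5): ✓.
Valid on: (F1), (F3), (F5).

(F1), (F3), (F5)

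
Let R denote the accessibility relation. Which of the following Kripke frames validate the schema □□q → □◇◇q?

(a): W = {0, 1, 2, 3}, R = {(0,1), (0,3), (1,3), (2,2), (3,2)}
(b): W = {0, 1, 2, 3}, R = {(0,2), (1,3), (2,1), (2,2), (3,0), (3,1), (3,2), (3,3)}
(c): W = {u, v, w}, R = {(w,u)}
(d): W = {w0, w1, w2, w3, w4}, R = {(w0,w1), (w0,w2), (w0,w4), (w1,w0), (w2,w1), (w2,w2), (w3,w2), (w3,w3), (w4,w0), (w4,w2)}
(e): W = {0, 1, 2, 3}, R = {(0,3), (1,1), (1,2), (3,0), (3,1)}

The schema corresponds to a generalized confluence (Geach) condition: ∀x ∀z (xRz → ∃w (xR²w ∧ zR²w)).
(a): ✓.
(b): ✓.
(c): fails — wRu but no t with wR²t and uR²t.
(d): ✓.
(e): fails — 1R2 but no w with 1R²w and 2R²w.

(a), (b), (d)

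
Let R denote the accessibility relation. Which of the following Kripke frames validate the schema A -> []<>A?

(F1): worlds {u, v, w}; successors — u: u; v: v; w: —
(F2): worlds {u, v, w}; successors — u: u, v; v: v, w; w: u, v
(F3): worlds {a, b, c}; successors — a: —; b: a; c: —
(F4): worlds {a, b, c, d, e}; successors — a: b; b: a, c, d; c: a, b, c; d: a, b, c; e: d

(F1)

This is the axiom for symmetry; its first-order frame correspondent is forall x forall y (Rxy -> Ryx).
(F1): condition met.
(F2): fails — Ruv but not Rvu.
(F3): fails — Rba but not Rab.
(F4): fails — Rdc but not Rcd.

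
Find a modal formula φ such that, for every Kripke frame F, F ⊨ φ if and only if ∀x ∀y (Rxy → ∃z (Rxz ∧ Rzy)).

□□r → □r

The condition is density. The C4 schema □□r → □r defines it.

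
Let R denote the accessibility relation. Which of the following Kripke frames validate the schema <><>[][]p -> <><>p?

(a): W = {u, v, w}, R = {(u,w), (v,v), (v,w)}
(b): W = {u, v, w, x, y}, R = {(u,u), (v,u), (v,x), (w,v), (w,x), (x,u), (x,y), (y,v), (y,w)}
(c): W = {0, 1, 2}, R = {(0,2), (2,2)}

This is the axiom for a generalized confluence (Geach) condition; its first-order frame correspondent is forall x forall y (x R^2 y -> exists w (y R^2 w & x R^2 w)).
(a): fails — vR²w but no t with wR²t and vR²t.
(b): ✓.
(c): ✓.

(b), (c)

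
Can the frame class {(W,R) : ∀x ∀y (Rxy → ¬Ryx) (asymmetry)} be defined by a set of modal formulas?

If a class were modally definable it would be closed under surjective bounded morphisms (Goldblatt–Thomason).
The 4-cycle (worlds a,b,c,d with a→b→c→d→a) is asymmetric. Mapping every world to a single reflexive point • is a surjective bounded morphism, and the reflexive point is not asymmetric (R•• but asymmetry requires ¬R••).
So the class is not modally definable.

No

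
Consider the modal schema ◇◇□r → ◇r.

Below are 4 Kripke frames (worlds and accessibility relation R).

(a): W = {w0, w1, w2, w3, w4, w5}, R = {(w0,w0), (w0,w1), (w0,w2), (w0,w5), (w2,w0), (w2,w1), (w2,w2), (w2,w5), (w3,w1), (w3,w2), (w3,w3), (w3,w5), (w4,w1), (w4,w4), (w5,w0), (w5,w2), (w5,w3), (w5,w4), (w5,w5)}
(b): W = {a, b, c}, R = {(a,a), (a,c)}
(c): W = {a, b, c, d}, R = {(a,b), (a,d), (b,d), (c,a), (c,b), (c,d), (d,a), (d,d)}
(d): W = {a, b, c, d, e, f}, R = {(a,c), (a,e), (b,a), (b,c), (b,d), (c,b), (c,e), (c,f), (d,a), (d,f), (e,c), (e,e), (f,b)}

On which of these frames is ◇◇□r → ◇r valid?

(c)

Frame correspondent (Sahlqvist): ∀x ∀y (xR²y → ∃w (yRw ∧ xRw)) — i.e. a generalized confluence (Geach) condition.
(a): fails — w0R²w1 but no w with w1Rw and w0Rw.
(b): fails — aR²c but no w with cRw and aRw.
(c): satisfies the condition.
(d): fails — aR²f but no w with fRw and aRw.
Valid on: (c).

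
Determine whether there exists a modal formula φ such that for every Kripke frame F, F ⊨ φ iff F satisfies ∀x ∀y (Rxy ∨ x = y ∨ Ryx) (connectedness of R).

No

If a class were modally definable it would be closed under disjoint unions (Goldblatt–Thomason).
Take 3 disjoint single-world reflexive frames: each is trivially connected, but their disjoint union has 3 worlds with no edge between distinct components, so it is not connected.
So the class is not modally definable.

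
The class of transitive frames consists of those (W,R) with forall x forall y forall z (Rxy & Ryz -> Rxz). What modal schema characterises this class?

□r → □□r

A defining formula is □r → □□r (the 4 axiom).
Suppose □r→□□r is valid. Take Rxy, Ryz and set V(r)={w : Rxw}. Then □r at x, so □□r at x, so □r at y, so r at z, i.e. Rxz.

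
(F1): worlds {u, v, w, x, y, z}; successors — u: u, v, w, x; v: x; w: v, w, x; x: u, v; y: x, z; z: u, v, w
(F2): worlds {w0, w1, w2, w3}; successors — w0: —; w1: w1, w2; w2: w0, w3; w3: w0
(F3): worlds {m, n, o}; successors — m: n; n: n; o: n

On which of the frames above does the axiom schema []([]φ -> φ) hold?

The schema corresponds to shift-reflexivity: forall x forall y (Rxy -> Ryy).
(F1): fails — Ruv but not Rvv.
(F2): fails — Rw1w2 but not Rw2w2.
(F3): ✓.
Valid on: (F3).

(F3)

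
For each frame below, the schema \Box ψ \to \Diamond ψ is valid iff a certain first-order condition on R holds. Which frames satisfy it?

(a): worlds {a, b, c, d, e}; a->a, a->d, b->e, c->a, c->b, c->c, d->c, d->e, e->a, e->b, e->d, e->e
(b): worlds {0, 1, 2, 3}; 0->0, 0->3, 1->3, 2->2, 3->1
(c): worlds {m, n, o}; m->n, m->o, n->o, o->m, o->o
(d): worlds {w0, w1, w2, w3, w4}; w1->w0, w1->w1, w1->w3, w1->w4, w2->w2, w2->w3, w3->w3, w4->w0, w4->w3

(a), (b), (c)

This is the axiom for seriality; its first-order frame correspondent is \forall x \exists y Rxy.
(a): holds.
(b): holds.
(c): holds.
(d): fails — world w0 has no successor.
Valid on: (a), (b), (c).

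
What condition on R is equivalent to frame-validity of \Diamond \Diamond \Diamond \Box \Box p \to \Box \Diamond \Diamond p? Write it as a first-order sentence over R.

\forall x \forall y \forall z ((x R^3 y \wedge xRz) \to \exists w (y R^2 w \wedge z R^2 w))

This is a Sahlqvist (Geach-type) schema ◇^3□^2p → □^1◇^2p.
First-order correspondent: \forall x \forall y \forall z ((x R^3 y \wedge xRz) \to \exists w (y R^2 w \wedge z R^2 w)).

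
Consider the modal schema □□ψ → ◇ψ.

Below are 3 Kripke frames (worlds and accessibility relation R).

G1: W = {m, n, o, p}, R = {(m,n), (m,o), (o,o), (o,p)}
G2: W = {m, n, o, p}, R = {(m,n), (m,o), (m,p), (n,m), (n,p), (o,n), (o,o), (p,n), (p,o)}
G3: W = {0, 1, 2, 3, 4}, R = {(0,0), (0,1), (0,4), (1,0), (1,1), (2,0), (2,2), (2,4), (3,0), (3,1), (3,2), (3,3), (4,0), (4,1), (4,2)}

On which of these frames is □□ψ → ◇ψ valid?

Frame correspondent (Sahlqvist): ∀x ∃w (xR²w ∧ xRw) — i.e. a generalized confluence (Geach) condition.
G1: fails — at n but no w with nR²w and nRw.
G2: holds.
G3: holds.
Valid on: G2, G3.

G2, G3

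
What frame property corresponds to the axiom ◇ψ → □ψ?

Suppose ◇ψ→□ψ is valid. Take Rxy, Rxz and set V(ψ)={y}. Then ◇ψ at x, so □ψ at x, so ψ at z, i.e. z=y.
Conversely, on a frame with partial functionality the schema holds at every world under every valuation.
So the correspondent is partial functionality.

partial functionality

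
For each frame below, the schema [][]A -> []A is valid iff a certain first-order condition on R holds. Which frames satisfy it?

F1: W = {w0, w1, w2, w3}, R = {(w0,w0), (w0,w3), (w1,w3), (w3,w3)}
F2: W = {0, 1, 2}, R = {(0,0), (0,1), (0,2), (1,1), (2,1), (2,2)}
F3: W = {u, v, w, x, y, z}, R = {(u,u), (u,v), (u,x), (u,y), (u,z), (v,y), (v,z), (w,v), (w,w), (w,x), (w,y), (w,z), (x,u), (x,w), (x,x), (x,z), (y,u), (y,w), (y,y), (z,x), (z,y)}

F1, F2

This is the axiom for density; its first-order frame correspondent is forall x forall y (Rxy -> exists z (Rxz & Rzy)).
F1: condition met.
F2: condition met.
F3: fails — Rvz but no t with Rvt and Rtz.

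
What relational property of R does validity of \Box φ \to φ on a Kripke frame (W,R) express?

reflexivity

Suppose □φ→φ is valid. At any x set V(φ)={w : Rxw}. Then □φ holds at x, so φ holds at x, i.e. Rxx.
The converse is a direct semantic check.
Frame condition: \forall x Rxx.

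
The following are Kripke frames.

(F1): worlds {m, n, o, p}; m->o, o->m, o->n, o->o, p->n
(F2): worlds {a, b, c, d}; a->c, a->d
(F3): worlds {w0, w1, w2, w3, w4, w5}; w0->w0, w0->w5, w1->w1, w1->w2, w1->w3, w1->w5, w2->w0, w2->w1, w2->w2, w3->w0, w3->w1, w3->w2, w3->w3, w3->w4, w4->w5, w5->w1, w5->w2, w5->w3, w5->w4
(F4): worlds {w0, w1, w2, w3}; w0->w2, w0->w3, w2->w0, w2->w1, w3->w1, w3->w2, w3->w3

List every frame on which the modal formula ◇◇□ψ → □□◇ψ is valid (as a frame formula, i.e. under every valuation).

Frame correspondent (Sahlqvist): ∀x ∀y ∀z ((xR²y ∧ xR²z) → ∃w (yRw ∧ zRw)) — i.e. a generalized confluence (Geach) condition.
(F1): fails — mR²m, mR²n but no w with mRw and nRw.
(F2): ✓.
(F3): fails — w0R²w0, w0R²w5 but no w with w0Rw and w5Rw.
(F4): fails — w0R²w0, w0R²w1 but no w with w0Rw and w1Rw.

(F2)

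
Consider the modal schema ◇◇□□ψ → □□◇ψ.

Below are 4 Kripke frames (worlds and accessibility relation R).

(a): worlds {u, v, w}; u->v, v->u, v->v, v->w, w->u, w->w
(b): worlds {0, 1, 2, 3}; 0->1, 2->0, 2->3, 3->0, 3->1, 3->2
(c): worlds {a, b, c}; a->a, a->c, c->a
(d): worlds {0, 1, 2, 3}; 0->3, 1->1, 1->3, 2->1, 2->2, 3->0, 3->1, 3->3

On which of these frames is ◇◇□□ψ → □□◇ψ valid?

(a), (c), (d)

Frame correspondent (Sahlqvist): ∀x ∀y ∀z ((xR²y ∧ xR²z) → ∃w (yR²w ∧ zRw)) — i.e. a generalized confluence (Geach) condition.
(a): holds.
(b): fails — 2R²0, 2R²0 but no w with 0R²w and 0Rw.
(c): holds.
(d): holds.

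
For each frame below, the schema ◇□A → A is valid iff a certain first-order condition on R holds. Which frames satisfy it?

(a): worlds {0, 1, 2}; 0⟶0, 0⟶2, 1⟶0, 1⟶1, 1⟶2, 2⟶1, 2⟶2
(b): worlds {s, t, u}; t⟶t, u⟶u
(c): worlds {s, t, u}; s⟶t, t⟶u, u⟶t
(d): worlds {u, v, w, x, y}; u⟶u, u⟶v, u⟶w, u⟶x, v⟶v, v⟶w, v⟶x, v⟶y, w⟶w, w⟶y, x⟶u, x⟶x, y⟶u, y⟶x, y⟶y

The schema corresponds to symmetry: ∀x ∀y (Rxy → Ryx).
(a): fails — R10 but not R01.
(b): condition met.
(c): fails — Rst but not Rts.
(d): fails — Ruv but not Rvu.

(b)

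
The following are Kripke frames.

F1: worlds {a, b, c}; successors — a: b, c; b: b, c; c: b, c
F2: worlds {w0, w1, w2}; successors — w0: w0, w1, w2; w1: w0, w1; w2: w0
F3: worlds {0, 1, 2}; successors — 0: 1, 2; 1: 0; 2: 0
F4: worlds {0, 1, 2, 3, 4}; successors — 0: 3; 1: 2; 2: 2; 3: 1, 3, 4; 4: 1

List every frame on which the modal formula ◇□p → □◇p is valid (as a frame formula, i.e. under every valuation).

F1, F2, F3

This is the axiom for convergence; its first-order frame correspondent is ∀x ∀y ∀z (Rxy ∧ Rxz → ∃w (Ryw ∧ Rzw)).
F1: condition met.
F2: condition met.
F3: condition met.
F4: fails — R34 and R31 but 4 and 1 have no common successor.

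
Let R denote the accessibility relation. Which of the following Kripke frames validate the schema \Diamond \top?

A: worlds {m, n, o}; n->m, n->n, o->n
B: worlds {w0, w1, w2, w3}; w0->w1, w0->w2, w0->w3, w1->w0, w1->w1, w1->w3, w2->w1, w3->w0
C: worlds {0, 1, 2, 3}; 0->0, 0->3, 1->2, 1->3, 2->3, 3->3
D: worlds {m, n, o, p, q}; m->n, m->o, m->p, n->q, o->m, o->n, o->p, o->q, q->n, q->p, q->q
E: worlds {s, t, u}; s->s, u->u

The schema corresponds to seriality: \forall x \exists y Rxy.
A: fails — world m has no successor.
B: holds.
C: holds.
D: fails — world p has no successor.
E: fails — world t has no successor.

B, C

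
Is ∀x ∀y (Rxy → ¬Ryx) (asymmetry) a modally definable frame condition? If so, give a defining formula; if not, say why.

Not definable by any modal formula

If a class were modally definable it would be closed under surjective bounded morphisms (Goldblatt–Thomason).
The 5-cycle (worlds a,b,c,d,e with a→b→c→d→e→a) is asymmetric. Mapping every world to a single reflexive point • is a surjective bounded morphism, and the reflexive point is not asymmetric (R•• but asymmetry requires ¬R••).
So no modal formula (or set of formulas) defines exactly the asymmetric frames.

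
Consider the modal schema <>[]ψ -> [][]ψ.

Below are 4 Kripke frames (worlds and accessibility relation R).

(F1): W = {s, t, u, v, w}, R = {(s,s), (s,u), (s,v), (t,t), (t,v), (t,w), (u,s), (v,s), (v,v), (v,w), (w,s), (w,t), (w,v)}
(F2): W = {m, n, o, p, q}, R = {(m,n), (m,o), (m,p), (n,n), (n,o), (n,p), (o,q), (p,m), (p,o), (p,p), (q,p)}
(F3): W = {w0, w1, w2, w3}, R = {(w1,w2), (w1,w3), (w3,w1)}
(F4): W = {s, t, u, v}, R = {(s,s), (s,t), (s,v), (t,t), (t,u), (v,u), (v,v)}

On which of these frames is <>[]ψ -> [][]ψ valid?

none

The schema corresponds to a generalized confluence (Geach) condition: forall x forall y forall z ((xRy & x R^2 z) -> exists w (yRw & z = w)).
(F1): fails — sRs, sR²w but no w* with sRw* and w=w*.
(F2): fails — mRn, mR²m but no w with nRw and m=w.
(F3): fails — w1Rw2, w1R²w1 but no w with w2Rw and w1=w.
(F4): fails — sRs, sR²u but no w with sRw and u=w.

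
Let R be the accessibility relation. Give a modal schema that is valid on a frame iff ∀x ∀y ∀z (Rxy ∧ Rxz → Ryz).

◇q → □◇q

This is the Euclidean property; the standard corresponding axiom is 5: ◇q → □◇q.
Suppose ◇q→□◇q is valid. Take Rxy, Rxz and set V(q)={y}. Then ◇q at x, so □◇q at x, so ◇q at z, so some w with Rzw has q; w=y, i.e. Rzy. By symmetry of the argument, Ryz.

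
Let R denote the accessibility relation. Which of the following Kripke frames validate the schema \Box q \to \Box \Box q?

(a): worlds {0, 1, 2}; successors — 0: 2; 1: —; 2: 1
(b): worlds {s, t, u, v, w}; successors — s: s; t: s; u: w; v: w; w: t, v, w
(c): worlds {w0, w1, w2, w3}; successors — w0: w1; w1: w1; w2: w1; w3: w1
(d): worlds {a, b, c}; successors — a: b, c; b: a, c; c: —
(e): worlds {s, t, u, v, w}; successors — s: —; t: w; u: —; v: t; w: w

(c)

This is the axiom for transitivity; its first-order frame correspondent is \forall x \forall y \forall z (Rxy \wedge Ryz \to Rxz).
(a): fails — R02 and R21 but not R01.
(b): fails — Rwt and Rts but not Rws.
(c): condition met.
(d): fails — Rab and Rba but not Raa.
(e): fails — Rvt and Rtw but not Rvw.
Valid on: (c).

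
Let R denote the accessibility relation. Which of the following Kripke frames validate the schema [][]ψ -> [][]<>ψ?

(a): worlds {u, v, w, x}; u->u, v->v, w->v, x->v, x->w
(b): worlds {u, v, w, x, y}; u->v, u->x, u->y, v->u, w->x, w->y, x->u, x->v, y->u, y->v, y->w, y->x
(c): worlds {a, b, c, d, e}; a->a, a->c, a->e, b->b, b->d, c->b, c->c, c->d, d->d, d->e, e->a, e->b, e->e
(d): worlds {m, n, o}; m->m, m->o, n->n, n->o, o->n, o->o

The schema corresponds to a generalized confluence (Geach) condition: forall x forall z (x R^2 z -> exists w (x R^2 w & zRw)).
(a): ✓.
(b): fails — vR²v but no t with vR²t and vRt.
(c): ✓.
(d): ✓.

(a), (c), (d)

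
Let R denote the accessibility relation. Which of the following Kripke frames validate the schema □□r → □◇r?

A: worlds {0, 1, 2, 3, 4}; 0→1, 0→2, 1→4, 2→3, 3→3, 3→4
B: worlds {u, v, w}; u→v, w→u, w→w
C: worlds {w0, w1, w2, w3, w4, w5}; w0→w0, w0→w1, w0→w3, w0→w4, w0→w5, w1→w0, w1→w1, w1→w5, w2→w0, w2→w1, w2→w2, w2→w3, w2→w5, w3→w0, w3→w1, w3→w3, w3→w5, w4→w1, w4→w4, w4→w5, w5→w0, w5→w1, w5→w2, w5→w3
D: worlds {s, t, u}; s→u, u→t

C

This is the axiom for a generalized confluence (Geach) condition; its first-order frame correspondent is ∀x ∀z (xRz → ∃w (xR²w ∧ zRw)).
A: fails — 1R4 but no w with 1R²w and 4Rw.
B: fails — uRv but no t with uR²t and vRt.
C: ✓.
D: fails — uRt but no w with uR²w and tRw.
Valid on: C.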